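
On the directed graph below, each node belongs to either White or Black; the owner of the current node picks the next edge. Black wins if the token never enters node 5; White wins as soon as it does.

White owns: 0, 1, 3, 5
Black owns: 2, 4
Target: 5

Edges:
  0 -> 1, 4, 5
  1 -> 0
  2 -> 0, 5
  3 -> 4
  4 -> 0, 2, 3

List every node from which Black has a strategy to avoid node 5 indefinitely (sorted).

3, 4

A0 = {5}
A1: add {0} — 0 (White) has 0→5.
A2: add {1, 2} — 1 (White) has 1→0; 2 (Black): all of {0, 5} already in.
A3 = A2; e.g. 3 (White) has no edge into A2. Fixed point.
White's attractor = {0, 1, 2, 5}; Black avoids the target exactly from the complement.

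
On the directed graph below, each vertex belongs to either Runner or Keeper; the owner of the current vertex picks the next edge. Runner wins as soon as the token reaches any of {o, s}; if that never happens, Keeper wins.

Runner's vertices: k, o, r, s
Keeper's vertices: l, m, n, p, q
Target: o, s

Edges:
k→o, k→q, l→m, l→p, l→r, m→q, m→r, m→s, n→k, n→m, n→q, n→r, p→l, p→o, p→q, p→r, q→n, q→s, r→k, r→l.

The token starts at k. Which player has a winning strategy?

A0 = {o, s}
A1: add {k} — k (Runner) has k→o.
k ∈ A1, so Runner can force the target.

Runner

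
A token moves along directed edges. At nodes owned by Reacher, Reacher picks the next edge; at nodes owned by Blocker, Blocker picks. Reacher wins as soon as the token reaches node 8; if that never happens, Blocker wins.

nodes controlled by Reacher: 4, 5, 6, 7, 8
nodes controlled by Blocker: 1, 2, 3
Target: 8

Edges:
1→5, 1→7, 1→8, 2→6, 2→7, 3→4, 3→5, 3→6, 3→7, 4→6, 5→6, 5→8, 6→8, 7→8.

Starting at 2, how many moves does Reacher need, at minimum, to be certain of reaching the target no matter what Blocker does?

A0 = {8}
A1: add {5, 6, 7} — 5 (Reacher) has 5→8; 6 (Reacher) has 6→8; 7 (Reacher) has 7→8.
A2: add {1, 2, 4} — 1 (Blocker): all of {5, 7, 8} already in; 2 (Blocker): all of {6, 7} already in; 4 (Reacher) has 4→6.
2 enters the attractor at level 2, so Reacher can force the target in 2 moves from there.

2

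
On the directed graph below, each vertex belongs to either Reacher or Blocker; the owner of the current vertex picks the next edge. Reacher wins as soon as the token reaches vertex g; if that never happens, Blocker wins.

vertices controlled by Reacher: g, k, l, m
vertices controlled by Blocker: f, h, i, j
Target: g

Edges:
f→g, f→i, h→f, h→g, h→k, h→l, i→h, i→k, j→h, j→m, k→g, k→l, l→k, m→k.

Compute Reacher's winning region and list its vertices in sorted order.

A0 = {g}
A1: add {k} — k (Reacher) has k→g.
A2: add {l, m} — l (Reacher) has l→k; m (Reacher) has m→k.
A3 = A2; e.g. f (Blocker) can still go to i. Fixed point.
Reacher's winning region = {g, k, l, m}.

g, k, l, m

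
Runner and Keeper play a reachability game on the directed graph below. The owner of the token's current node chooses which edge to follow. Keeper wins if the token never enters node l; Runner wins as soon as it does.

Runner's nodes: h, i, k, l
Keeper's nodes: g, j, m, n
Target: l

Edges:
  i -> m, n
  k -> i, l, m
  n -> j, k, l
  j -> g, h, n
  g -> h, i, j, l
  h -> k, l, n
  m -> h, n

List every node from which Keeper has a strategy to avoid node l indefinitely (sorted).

A0 = {l}
A1: add {h, k} — h (Runner) has h→l; k (Runner) has k→l.
A2 = A1; e.g. g (Keeper) can still go to i. Fixed point.
Runner's attractor = {h, k, l}; Keeper avoids the target exactly from the complement.

g, i, j, m, n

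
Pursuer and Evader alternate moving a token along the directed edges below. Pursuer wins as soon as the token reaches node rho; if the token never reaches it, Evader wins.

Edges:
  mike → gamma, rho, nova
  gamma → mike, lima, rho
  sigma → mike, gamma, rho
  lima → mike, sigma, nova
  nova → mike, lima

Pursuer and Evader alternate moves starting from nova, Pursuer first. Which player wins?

Evader

Track states (vertex, player-to-move).
A0 = {(rho,Pursuer), (rho,Evader)}
A1: add {(mike,Pursuer), (gamma,Pursuer), (sigma,Pursuer)}.
A2: add {(sigma,Evader)}.
A3: add {(lima,Pursuer)}.
A4: add {(gamma,Evader), (nova,Evader)}.
A5 = A4; e.g. (mike,Evader) stays out. (nova,Pursuer) never enters ⇒ Evader avoids the target.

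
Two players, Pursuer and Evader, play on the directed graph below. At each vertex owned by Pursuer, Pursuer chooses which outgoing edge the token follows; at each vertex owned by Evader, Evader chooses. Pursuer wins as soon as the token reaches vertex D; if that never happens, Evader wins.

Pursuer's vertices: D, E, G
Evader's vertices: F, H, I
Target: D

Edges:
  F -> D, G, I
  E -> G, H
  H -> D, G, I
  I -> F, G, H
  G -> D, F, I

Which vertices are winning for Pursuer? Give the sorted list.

D, E, G

A0 = {D}
A1: add {G} — G (Pursuer) has G→D.
A2: add {E} — E (Pursuer) has E→G.
A3 = A2; e.g. F (Evader) can still go to I. Fixed point.
Pursuer's winning region = {D, E, G}.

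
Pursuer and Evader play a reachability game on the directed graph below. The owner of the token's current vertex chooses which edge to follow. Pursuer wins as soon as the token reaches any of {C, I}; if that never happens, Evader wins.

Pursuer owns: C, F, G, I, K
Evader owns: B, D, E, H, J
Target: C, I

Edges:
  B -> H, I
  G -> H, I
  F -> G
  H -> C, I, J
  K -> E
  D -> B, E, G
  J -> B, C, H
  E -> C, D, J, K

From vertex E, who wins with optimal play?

Evader

A0 = {C, I}
A1: add {G} — G (Pursuer) has G→I.
A2: add {F} — F (Pursuer) has F→G.
A3 = A2; e.g. B (Evader) can still go to H. Fixed point.
E never enters the attractor, so Evader can avoid the target forever.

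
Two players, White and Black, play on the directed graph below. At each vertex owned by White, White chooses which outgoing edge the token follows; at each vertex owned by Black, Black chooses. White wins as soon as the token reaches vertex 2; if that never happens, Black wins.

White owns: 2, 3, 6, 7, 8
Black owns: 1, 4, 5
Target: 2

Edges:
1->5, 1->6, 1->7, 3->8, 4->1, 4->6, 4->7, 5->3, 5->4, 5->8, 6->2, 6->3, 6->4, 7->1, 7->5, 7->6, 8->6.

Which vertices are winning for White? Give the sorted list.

A0 = {2}
A1: add {6} — 6 (White) has 6→2.
A2: add {7, 8} — 7 (White) has 7→6; 8 (White) has 8→6.
A3: add {3} — 3 (White) has 3→8.
A4 = A3; e.g. 1 (Black) can still go to 5. Fixed point.
White's winning region = {2, 3, 6, 7, 8}.

2, 3, 6, 7, 8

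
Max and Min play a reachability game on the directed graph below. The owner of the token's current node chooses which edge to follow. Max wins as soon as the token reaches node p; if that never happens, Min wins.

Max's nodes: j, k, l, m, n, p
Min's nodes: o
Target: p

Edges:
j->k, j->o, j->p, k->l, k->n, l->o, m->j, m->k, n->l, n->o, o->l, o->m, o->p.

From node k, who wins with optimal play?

Min

A0 = {p}
A1: add {j} — j (Max) has j→p.
A2: add {m} — m (Max) has m→j.
A3 = A2; e.g. k (Max) has no edge into A2. Fixed point.
k never enters the attractor, so Min can avoid the target forever.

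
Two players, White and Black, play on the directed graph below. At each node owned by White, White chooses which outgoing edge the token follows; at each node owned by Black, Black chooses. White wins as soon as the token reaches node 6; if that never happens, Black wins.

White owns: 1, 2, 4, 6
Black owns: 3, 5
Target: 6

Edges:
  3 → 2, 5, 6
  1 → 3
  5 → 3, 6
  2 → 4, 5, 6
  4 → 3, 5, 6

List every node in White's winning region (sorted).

2, 4, 6

A0 = {6}
A1: add {2, 4} — 2 (White) has 2→6; 4 (White) has 4→6.
A2 = A1; e.g. 1 (White) has no edge into A1. Fixed point.
White's winning region = {2, 4, 6}.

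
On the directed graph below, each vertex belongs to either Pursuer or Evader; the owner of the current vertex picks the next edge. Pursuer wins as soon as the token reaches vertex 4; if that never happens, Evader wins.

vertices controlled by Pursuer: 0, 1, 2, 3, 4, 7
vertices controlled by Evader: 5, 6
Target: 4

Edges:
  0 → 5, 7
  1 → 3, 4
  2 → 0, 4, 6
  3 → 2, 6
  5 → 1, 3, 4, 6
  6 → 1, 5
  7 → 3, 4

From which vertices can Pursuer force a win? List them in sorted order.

0, 1, 2, 3, 4, 7

A0 = {4}
A1: add {1, 2, 7} — 1 (Pursuer) has 1→4; 2 (Pursuer) has 2→4; 7 (Pursuer) has 7→4.
A2: add {0, 3} — 0 (Pursuer) has 0→7; 3 (Pursuer) has 3→2.
A3 = A2; e.g. 5 (Evader) can still go to 6. Fixed point.
Pursuer's winning region = {0, 1, 2, 3, 4, 7}.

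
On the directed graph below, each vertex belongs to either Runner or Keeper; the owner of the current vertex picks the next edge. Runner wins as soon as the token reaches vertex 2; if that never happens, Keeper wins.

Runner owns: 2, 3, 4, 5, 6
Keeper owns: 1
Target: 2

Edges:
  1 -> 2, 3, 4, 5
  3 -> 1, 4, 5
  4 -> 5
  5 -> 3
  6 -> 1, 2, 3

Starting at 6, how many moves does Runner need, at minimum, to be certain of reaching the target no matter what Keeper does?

1

A0 = {2}
A1: add {6} — 6 (Runner) has 6→2.
A2 = A1; e.g. 1 (Keeper) can still go to 3. Fixed point.
6 enters the attractor at level 1, so Runner can force the target in 1 move from there.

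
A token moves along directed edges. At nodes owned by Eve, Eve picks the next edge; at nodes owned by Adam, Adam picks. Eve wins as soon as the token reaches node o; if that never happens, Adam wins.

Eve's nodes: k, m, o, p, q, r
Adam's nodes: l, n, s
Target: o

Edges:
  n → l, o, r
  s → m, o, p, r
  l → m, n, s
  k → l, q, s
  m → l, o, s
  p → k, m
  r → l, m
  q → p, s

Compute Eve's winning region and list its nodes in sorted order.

A0 = {o}
A1: add {m} — m (Eve) has m→o.
A2: add {p, r} — p (Eve) has p→m; r (Eve) has r→m.
A3: add {q, s} — q (Eve) has q→p; s (Adam): all of {m, o, p, r} already in.
A4: add {k} — k (Eve) has k→q.
A5 = A4; e.g. l (Adam) can still go to n. Fixed point.
Eve's winning region = {k, m, o, p, q, r, s}.

k, m, o, p, q, r, s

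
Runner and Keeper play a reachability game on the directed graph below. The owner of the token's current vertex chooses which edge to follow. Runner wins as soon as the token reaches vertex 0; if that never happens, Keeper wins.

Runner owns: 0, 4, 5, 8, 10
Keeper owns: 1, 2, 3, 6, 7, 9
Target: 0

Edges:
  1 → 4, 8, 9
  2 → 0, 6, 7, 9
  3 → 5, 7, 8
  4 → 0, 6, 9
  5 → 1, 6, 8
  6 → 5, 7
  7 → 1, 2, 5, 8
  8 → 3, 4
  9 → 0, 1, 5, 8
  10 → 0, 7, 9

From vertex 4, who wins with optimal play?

A0 = {0}
A1: add {4, 10} — 4 (Runner) has 4→0; 10 (Runner) has 10→0.
4 ∈ A1, so Runner can force the target.

Runner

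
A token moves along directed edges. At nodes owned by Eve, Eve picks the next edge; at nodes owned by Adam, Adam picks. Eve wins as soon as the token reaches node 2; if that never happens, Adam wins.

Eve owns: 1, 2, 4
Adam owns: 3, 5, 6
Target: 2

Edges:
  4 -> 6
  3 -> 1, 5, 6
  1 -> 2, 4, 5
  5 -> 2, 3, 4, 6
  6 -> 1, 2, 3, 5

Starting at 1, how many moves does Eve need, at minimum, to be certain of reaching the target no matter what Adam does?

1

A0 = {2}
A1: add {1} — 1 (Eve) has 1→2.
A2 = A1; e.g. 3 (Adam) can still go to 5. Fixed point.
1 enters the attractor at level 1, so Eve can force the target in 1 move from there.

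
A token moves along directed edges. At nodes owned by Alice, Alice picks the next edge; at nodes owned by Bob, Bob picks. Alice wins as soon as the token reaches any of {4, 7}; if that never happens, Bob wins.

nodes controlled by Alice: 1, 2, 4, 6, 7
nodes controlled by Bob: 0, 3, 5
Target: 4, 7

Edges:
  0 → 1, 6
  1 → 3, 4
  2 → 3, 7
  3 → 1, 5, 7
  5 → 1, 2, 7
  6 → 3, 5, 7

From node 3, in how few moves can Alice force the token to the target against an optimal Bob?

3

A0 = {4, 7}
A1: add {1, 2, 6} — 1 (Alice) has 1→4; 2 (Alice) has 2→7; 6 (Alice) has 6→7.
A2: add {0, 5} — 0 (Bob): all of {1, 6} already in; 5 (Bob): all of {1, 2, 7} already in.
A3: add {3} — 3 (Bob): all of {1, 5, 7} already in.
A3 = all vertices. Fixed point.
3 enters the attractor at level 3, so Alice can force the target in 3 moves from there.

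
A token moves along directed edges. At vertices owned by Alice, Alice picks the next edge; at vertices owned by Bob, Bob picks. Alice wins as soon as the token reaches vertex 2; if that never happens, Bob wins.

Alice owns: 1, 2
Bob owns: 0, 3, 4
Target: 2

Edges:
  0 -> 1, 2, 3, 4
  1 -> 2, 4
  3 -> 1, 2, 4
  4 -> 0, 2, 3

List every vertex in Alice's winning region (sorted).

A0 = {2}
A1: add {1} — 1 (Alice) has 1→2.
A2 = A1; e.g. 0 (Bob) can still go to 3. Fixed point.
Alice's winning region = {1, 2}.

1, 2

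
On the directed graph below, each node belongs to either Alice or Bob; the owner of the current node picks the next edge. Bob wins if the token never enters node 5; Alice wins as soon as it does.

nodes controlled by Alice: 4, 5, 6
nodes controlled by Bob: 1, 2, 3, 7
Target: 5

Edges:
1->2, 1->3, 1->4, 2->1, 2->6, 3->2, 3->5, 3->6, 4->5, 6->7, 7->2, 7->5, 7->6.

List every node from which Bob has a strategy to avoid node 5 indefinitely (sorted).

A0 = {5}
A1: add {4} — 4 (Alice) has 4→5.
A2 = A1; e.g. 1 (Bob) can still go to 2. Fixed point.
Alice's attractor = {4, 5}; Bob avoids the target exactly from the complement.

1, 2, 3, 6, 7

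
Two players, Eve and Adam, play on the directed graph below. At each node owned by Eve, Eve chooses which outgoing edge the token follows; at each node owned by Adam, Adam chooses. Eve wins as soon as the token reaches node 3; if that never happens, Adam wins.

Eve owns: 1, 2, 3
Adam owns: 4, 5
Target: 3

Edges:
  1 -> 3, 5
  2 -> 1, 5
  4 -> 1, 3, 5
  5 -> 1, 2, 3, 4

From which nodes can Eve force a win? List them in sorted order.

A0 = {3}
A1: add {1} — 1 (Eve) has 1→3.
A2: add {2} — 2 (Eve) has 2→1.
A3 = A2; e.g. 4 (Adam) can still go to 5. Fixed point.
Eve's winning region = {1, 2, 3}.

1, 2, 3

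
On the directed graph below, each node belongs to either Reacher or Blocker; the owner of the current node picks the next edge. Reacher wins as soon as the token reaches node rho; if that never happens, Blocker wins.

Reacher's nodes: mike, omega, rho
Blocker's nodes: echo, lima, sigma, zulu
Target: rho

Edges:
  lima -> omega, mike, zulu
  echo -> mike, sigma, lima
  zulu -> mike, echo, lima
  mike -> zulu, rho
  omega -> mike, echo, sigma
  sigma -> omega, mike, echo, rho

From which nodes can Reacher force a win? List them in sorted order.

mike, omega, rho

A0 = {rho}
A1: add {mike} — mike (Reacher) has mike→rho.
A2: add {omega} — omega (Reacher) has omega→mike.
A3 = A2; e.g. echo (Blocker) can still go to sigma. Fixed point.
Reacher's winning region = {mike, omega, rho}.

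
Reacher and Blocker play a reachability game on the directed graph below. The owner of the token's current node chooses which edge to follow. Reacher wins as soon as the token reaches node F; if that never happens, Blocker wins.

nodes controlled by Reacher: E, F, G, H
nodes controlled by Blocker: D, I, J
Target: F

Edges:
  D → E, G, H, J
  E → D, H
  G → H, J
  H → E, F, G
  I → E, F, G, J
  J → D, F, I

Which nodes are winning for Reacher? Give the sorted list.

E, F, G, H

A0 = {F}
A1: add {H} — H (Reacher) has H→F.
A2: add {E, G} — E (Reacher) has E→H; G (Reacher) has G→H.
A3 = A2; e.g. D (Blocker) can still go to J. Fixed point.
Reacher's winning region = {E, F, G, H}.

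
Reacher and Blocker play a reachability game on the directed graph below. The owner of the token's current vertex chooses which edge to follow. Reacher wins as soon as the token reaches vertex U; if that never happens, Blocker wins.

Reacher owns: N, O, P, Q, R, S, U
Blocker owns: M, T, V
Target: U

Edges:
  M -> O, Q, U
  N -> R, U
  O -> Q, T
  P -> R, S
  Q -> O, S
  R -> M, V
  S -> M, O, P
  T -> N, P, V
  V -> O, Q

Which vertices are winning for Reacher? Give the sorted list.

N, U

A0 = {U}
A1: add {N} — N (Reacher) has N→U.
A2 = A1; e.g. M (Blocker) can still go to O. Fixed point.
Reacher's winning region = {N, U}.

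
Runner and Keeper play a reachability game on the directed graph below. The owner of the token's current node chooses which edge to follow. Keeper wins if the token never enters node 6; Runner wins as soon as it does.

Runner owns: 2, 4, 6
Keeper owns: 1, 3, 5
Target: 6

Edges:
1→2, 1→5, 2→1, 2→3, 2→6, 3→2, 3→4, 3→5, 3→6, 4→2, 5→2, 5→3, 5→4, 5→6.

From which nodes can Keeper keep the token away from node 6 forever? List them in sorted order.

1, 3, 5

A0 = {6}
A1: add {2} — 2 (Runner) has 2→6.
A2: add {4} — 4 (Runner) has 4→2.
A3 = A2; e.g. 1 (Keeper) can still go to 5. Fixed point.
Runner's attractor = {2, 4, 6}; Keeper avoids the target exactly from the complement.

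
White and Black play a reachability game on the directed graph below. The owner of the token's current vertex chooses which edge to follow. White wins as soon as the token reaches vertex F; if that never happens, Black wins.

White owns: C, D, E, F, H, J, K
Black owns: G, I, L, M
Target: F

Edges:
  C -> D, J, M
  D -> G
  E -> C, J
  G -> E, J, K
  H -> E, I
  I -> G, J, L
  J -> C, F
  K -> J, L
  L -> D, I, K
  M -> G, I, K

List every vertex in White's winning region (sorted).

A0 = {F}
A1: add {J} — J (White) has J→F.
A2: add {C, E, K} — C (White) has C→J; E (White) has E→J; K (White) has K→J.
A3: add {G, H} — G (Black): all of {E, J, K} already in; H (White) has H→E.
A4: add {D} — D (White) has D→G.
A5 = A4; e.g. I (Black) can still go to L. Fixed point.
White's winning region = {C, D, E, F, G, H, J, K}.

C, D, E, F, G, H, J, K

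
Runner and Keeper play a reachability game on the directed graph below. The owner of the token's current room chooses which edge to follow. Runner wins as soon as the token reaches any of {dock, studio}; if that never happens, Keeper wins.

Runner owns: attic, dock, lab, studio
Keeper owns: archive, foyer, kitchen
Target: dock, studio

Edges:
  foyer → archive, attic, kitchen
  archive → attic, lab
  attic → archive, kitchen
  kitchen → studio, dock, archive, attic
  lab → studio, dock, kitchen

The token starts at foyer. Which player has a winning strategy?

Keeper

A0 = {dock, studio}
A1: add {lab} — lab (Runner) has lab→studio.
A2 = A1; e.g. foyer (Keeper) can still go to archive. Fixed point.
foyer never enters the attractor, so Keeper can avoid the target forever.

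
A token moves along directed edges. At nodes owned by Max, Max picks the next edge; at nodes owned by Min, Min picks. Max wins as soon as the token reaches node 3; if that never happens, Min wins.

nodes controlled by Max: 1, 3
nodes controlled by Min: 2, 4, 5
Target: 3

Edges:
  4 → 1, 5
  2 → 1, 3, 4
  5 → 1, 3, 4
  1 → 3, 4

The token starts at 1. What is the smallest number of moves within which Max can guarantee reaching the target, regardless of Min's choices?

1

A0 = {3}
A1: add {1} — 1 (Max) has 1→3.
A2 = A1; e.g. 2 (Min) can still go to 4. Fixed point.
1 enters the attractor at level 1, so Max can force the target in 1 move from there.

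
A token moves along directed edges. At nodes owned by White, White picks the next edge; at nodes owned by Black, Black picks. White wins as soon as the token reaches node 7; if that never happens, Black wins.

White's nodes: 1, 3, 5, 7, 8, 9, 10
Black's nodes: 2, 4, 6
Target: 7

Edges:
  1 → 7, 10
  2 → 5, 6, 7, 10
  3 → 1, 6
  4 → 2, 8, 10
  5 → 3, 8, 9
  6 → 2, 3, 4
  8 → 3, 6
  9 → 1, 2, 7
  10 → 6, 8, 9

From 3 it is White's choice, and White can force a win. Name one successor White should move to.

A0 = {7}
A1: add {1, 9} — 1 (White) has 1→7; 9 (White) has 9→7.
A2: add {3, 5, 10} — 3 (White) has 3→1; 5 (White) has 5→9; 10 (White) has 10→9.
A3: add {8} — 8 (White) has 8→3.
A4 = A3; e.g. 2 (Black) can still go to 6. Fixed point.
From 3, successor 1 is in the attractor (rank 1); the other successor 6 is not.

1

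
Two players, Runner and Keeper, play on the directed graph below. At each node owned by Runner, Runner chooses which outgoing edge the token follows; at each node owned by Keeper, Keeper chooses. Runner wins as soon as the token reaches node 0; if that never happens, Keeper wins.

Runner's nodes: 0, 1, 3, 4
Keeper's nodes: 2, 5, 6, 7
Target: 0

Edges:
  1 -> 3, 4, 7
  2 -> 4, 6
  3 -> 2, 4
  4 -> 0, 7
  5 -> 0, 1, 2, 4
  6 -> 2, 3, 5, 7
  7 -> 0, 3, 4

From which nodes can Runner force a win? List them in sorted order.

0, 1, 3, 4, 7

A0 = {0}
A1: add {4} — 4 (Runner) has 4→0.
A2: add {1, 3} — 1 (Runner) has 1→4; 3 (Runner) has 3→4.
A3: add {7} — 7 (Keeper): all of {0, 3, 4} already in.
A4 = A3; e.g. 2 (Keeper) can still go to 6. Fixed point.
Runner's winning region = {0, 1, 3, 4, 7}.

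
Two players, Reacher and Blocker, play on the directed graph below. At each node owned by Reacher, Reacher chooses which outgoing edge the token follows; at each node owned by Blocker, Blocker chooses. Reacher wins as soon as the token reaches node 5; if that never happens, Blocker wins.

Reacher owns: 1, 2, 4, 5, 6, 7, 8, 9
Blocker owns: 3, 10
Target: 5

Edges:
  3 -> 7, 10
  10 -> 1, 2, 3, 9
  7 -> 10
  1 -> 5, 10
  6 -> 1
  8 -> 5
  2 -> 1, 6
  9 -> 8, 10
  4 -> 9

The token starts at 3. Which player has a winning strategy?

A0 = {5}
A1: add {1, 8} — 1 (Reacher) has 1→5; 8 (Reacher) has 8→5.
A2: add {2, 6, 9} — 2 (Reacher) has 2→1; 6 (Reacher) has 6→1; 9 (Reacher) has 9→8.
A3: add {4} — 4 (Reacher) has 4→9.
A4 = A3; e.g. 3 (Blocker) can still go to 7. Fixed point.
3 never enters the attractor, so Blocker can avoid the target forever.

Blocker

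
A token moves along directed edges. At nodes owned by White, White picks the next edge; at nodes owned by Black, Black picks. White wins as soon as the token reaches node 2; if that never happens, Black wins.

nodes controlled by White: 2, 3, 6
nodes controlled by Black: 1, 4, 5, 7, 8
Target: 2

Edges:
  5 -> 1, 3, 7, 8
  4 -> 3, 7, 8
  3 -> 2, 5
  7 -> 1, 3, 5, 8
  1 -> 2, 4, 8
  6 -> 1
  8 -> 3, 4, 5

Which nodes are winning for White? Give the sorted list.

A0 = {2}
A1: add {3} — 3 (White) has 3→2.
A2 = A1; e.g. 1 (Black) can still go to 4. Fixed point.
White's winning region = {2, 3}.

2, 3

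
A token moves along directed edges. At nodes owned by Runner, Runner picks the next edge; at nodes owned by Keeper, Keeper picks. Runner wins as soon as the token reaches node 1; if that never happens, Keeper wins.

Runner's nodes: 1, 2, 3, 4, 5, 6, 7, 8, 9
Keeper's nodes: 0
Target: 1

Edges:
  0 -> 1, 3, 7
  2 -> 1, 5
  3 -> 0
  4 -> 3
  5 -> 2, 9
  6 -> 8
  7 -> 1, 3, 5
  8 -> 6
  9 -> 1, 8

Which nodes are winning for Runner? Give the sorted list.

1, 2, 5, 7, 9

A0 = {1}
A1: add {2, 7, 9} — 2 (Runner) has 2→1; 7 (Runner) has 7→1; 9 (Runner) has 9→1.
A2: add {5} — 5 (Runner) has 5→2.
A3 = A2; e.g. 0 (Keeper) can still go to 3. Fixed point.
Runner's winning region = {1, 2, 5, 7, 9}.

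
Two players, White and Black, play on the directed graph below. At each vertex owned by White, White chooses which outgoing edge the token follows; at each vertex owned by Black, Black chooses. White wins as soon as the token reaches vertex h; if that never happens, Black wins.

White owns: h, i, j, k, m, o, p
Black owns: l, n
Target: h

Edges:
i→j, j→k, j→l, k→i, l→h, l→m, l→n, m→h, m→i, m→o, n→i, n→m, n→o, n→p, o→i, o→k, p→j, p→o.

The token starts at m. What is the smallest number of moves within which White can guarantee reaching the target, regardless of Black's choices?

1

A0 = {h}
A1: add {m} — m (White) has m→h.
A2 = A1; e.g. i (White) has no edge into A1. Fixed point.
m enters the attractor at level 1, so White can force the target in 1 move from there.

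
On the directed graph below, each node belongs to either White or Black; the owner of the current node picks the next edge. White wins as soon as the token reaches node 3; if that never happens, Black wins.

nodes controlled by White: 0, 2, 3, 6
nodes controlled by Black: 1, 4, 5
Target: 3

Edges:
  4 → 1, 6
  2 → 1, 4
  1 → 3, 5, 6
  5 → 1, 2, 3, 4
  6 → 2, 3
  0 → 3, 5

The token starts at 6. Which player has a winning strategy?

White

A0 = {3}
A1: add {0, 6} — 0 (White) has 0→3; 6 (White) has 6→3.
A2 = A1; e.g. 1 (Black) can still go to 5. Fixed point.
6 ∈ A1, so White can force the target.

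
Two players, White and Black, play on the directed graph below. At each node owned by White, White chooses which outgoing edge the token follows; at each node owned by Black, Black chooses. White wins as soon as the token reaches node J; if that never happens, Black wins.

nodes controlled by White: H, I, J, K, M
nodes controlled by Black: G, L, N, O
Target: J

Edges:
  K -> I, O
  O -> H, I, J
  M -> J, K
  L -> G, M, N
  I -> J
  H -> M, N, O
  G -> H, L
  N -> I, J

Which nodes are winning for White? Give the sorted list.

H, I, J, K, M, N, O

A0 = {J}
A1: add {I, M} — I (White) has I→J; M (White) has M→J.
A2: add {H, K, N} — H (White) has H→M; K (White) has K→I; N (Black): all of {I, J} already in.
A3: add {O} — O (Black): all of {H, I, J} already in.
A4 = A3; e.g. G (Black) can still go to L. Fixed point.
White's winning region = {H, I, J, K, M, N, O}.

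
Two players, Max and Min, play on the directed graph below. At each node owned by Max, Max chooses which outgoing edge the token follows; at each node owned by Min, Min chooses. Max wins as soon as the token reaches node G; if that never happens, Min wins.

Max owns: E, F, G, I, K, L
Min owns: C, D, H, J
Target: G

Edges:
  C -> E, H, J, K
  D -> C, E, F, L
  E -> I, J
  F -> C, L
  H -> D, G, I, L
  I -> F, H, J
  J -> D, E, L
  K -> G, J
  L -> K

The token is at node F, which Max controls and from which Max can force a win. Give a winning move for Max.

A0 = {G}
A1: add {K} — K (Max) has K→G.
A2: add {L} — L (Max) has L→K.
A3: add {F} — F (Max) has F→L.
A4: add {I} — I (Max) has I→F.
A5: add {E} — E (Max) has E→I.
A6 = A5; e.g. C (Min) can still go to H. Fixed point.
From F, successor L is in the attractor (rank 2); the other successor C is not.

L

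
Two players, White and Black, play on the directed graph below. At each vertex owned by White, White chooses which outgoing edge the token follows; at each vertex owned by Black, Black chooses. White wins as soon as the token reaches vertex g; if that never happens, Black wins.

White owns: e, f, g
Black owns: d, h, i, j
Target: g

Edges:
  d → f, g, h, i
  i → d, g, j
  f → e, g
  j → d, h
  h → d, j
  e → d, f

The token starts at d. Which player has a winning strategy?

Black

A0 = {g}
A1: add {f} — f (White) has f→g.
A2: add {e} — e (White) has e→f.
A3 = A2; e.g. d (Black) can still go to h. Fixed point.
d never enters the attractor, so Black can avoid the target forever.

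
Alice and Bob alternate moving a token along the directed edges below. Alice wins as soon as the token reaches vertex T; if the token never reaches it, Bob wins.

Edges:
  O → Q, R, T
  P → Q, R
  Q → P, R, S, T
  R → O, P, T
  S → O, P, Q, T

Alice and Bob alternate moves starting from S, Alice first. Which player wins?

Track states (vertex, player-to-move).
A0 = {(T,Alice), (T,Bob)}
A1: add {(O,Alice), (Q,Alice), (R,Alice), (S,Alice)}.
(S,Alice) ∈ A1 ⇒ Alice forces the target.

Alice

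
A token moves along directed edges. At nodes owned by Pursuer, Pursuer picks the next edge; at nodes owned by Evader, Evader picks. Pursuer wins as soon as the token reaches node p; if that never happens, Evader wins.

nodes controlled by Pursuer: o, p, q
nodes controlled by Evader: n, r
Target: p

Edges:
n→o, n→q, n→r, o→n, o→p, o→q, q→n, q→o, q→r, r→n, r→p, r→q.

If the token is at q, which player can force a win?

Pursuer

A0 = {p}
A1: add {o} — o (Pursuer) has o→p.
A2: add {q} — q (Pursuer) has q→o.
A3 = A2; e.g. n (Evader) can still go to r. Fixed point.
q ∈ A2, so Pursuer can force the target.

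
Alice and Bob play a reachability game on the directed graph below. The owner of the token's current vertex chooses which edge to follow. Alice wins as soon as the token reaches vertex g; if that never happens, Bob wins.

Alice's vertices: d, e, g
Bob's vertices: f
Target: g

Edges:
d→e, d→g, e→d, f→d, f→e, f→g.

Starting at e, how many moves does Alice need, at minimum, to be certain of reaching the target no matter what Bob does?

A0 = {g}
A1: add {d} — d (Alice) has d→g.
A2: add {e} — e (Alice) has e→d.
e enters the attractor at level 2, so Alice can force the target in 2 moves from there.

2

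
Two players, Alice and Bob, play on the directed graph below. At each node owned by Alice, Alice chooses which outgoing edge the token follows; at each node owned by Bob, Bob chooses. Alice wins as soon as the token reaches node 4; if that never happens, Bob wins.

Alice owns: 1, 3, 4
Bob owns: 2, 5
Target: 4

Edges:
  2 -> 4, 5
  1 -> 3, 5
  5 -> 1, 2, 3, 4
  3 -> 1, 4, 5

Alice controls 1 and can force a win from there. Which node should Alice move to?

A0 = {4}
A1: add {3} — 3 (Alice) has 3→4.
A2: add {1} — 1 (Alice) has 1→3.
A3 = A2; e.g. 2 (Bob) can still go to 5. Fixed point.
From 1, successor 3 is in the attractor (rank 1); the other successor 5 is not.

3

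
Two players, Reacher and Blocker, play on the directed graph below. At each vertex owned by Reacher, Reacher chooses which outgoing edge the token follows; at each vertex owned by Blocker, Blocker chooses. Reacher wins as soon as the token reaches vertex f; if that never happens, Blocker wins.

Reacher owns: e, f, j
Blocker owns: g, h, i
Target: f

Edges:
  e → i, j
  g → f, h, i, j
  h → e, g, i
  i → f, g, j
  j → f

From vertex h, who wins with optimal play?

Blocker

A0 = {f}
A1: add {j} — j (Reacher) has j→f.
A2: add {e} — e (Reacher) has e→j.
A3 = A2; e.g. g (Blocker) can still go to h. Fixed point.
h never enters the attractor, so Blocker can avoid the target forever.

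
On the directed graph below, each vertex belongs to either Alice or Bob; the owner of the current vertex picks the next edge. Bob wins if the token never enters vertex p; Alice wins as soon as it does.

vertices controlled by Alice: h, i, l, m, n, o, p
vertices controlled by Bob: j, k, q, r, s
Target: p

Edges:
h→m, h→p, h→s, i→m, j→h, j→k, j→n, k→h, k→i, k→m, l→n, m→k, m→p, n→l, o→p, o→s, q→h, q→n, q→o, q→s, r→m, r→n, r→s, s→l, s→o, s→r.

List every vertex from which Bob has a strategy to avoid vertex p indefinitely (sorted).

A0 = {p}
A1: add {h, m, o} — h (Alice) has h→p; m (Alice) has m→p; o (Alice) has o→p.
A2: add {i} — i (Alice) has i→m.
A3: add {k} — k (Bob): all of {h, i, m} already in.
A4 = A3; e.g. j (Bob) can still go to n. Fixed point.
Alice's attractor = {h, i, k, m, o, p}; Bob avoids the target exactly from the complement.

j, l, n, q, r, s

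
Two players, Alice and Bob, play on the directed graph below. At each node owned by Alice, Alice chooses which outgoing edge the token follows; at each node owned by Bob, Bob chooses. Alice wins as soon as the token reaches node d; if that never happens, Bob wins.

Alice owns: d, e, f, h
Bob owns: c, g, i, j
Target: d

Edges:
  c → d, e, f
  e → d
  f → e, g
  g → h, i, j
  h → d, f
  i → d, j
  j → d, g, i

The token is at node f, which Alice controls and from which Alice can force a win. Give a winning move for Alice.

A0 = {d}
A1: add {e, h} — e (Alice) has e→d; h (Alice) has h→d.
A2: add {f} — f (Alice) has f→e.
A3: add {c} — c (Bob): all of {d, e, f} already in.
A4 = A3; e.g. g (Bob) can still go to i. Fixed point.
From f, successor e is in the attractor (rank 1); the other successor g is not.

e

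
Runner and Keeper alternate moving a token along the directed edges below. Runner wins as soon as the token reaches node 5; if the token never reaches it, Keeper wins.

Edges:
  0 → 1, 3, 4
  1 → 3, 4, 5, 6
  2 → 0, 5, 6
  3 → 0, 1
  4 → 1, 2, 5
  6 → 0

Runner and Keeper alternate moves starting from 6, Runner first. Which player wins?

Track states (vertex, player-to-move).
A0 = {(5,Runner), (5,Keeper)}
A1: add {(1,Runner), (2,Runner), (4,Runner)}.
A2: add {(4,Keeper)}.
A3: add {(0,Runner)}.
A4: add {(3,Keeper), (6,Keeper)}.
A5 = A4; e.g. (0,Keeper) stays out. (6,Runner) never enters ⇒ Keeper avoids the target.

Keeper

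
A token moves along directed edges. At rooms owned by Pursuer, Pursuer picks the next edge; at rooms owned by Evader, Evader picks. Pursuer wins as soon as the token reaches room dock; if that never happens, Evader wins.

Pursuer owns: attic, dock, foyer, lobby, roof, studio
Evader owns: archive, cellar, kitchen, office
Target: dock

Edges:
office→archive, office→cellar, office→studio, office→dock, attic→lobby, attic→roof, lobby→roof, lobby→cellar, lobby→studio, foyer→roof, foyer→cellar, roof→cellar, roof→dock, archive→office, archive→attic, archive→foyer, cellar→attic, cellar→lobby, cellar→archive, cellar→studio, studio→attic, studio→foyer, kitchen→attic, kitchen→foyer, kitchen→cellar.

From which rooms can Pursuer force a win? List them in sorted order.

A0 = {dock}
A1: add {roof} — roof (Pursuer) has roof→dock.
A2: add {attic, foyer, lobby} — attic (Pursuer) has attic→roof; lobby (Pursuer) has lobby→roof; foyer (Pursuer) has foyer→roof.
A3: add {studio} — studio (Pursuer) has studio→attic.
A4 = A3; e.g. office (Evader) can still go to archive. Fixed point.
Pursuer's winning region = {attic, dock, foyer, lobby, roof, studio}.

attic, dock, foyer, lobby, roof, studio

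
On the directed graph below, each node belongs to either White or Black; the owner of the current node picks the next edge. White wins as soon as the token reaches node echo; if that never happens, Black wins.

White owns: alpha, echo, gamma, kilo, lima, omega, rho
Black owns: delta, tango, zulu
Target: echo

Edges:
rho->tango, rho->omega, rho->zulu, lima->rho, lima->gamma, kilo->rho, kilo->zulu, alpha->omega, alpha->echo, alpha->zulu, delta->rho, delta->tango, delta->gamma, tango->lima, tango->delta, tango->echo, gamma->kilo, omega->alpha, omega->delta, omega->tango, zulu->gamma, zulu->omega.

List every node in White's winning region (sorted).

alpha, echo, gamma, kilo, lima, omega, rho, zulu

A0 = {echo}
A1: add {alpha} — alpha (White) has alpha→echo.
A2: add {omega} — omega (White) has omega→alpha.
A3: add {rho} — rho (White) has rho→omega.
A4: add {kilo, lima} — lima (White) has lima→rho; kilo (White) has kilo→rho.
A5: add {gamma} — gamma (White) has gamma→kilo.
A6: add {zulu} — zulu (Black): all of {gamma, omega} already in.
A7 = A6; e.g. delta (Black) can still go to tango. Fixed point.
White's winning region = {alpha, echo, gamma, kilo, lima, omega, rho, zulu}.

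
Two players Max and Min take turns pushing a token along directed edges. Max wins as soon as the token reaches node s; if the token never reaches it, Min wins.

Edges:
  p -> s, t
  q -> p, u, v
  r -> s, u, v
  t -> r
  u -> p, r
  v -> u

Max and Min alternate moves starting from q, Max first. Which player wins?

Track states (vertex, player-to-move).
A0 = {(s,Max), (s,Min)}
A1: add {(p,Max), (r,Max)}.
A2: add {(t,Min), (u,Min)}.
A3: add {(q,Max), (v,Max)}.
(q,Max) ∈ A3 ⇒ Max forces the target.

Max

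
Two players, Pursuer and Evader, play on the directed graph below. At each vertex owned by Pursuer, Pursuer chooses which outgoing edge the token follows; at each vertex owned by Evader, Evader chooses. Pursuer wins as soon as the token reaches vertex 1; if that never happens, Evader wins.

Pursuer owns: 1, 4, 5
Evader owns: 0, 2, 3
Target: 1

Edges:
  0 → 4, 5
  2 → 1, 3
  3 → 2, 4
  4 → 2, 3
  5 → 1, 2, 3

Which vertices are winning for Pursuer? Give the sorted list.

1, 5

A0 = {1}
A1: add {5} — 5 (Pursuer) has 5→1.
A2 = A1; e.g. 0 (Evader) can still go to 4. Fixed point.
Pursuer's winning region = {1, 5}.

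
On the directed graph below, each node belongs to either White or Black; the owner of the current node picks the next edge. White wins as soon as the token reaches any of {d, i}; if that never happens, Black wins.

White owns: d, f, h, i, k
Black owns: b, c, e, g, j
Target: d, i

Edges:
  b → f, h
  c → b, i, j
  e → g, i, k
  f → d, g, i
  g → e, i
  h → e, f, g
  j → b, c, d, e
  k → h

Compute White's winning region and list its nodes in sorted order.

b, d, f, h, i, k

A0 = {d, i}
A1: add {f} — f (White) has f→d.
A2: add {h} — h (White) has h→f.
A3: add {b, k} — b (Black): all of {f, h} already in; k (White) has k→h.
A4 = A3; e.g. c (Black) can still go to j. Fixed point.
White's winning region = {b, d, f, h, i, k}.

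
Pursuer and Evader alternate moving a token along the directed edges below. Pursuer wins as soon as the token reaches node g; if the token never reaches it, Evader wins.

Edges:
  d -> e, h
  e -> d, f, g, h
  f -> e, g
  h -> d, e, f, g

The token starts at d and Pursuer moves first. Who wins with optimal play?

Track states (vertex, player-to-move).
A0 = {(g,Pursuer), (g,Evader)}
A1: add {(e,Pursuer), (f,Pursuer), (h,Pursuer)}.
A2: add {(d,Evader), (f,Evader)}.
A3 = A2; e.g. (d,Pursuer) stays out. (d,Pursuer) never enters ⇒ Evader avoids the target.

Evader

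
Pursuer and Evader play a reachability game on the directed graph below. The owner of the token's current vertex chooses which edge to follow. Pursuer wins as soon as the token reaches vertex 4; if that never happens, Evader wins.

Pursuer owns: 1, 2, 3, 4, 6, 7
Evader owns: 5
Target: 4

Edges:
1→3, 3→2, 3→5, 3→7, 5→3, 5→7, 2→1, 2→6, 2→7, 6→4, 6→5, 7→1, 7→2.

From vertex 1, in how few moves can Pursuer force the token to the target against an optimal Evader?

4

A0 = {4}
A1: add {6} — 6 (Pursuer) has 6→4.
A2: add {2} — 2 (Pursuer) has 2→6.
A3: add {3, 7} — 3 (Pursuer) has 3→2; 7 (Pursuer) has 7→2.
A4: add {1, 5} — 1 (Pursuer) has 1→3; 5 (Evader): all of {3, 7} already in.
A4 = all vertices. Fixed point.
1 enters the attractor at level 4, so Pursuer can force the target in 4 moves from there.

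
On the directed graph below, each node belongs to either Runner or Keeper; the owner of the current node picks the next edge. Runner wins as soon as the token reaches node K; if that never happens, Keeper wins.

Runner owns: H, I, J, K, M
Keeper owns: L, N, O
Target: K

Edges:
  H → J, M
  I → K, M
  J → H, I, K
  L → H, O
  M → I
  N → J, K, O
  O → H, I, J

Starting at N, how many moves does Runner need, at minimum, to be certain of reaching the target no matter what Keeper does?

4

A0 = {K}
A1: add {I, J} — I (Runner) has I→K; J (Runner) has J→K.
A2: add {H, M} — H (Runner) has H→J; M (Runner) has M→I.
A3: add {O} — O (Keeper): all of {H, I, J} already in.
A4: add {L, N} — L (Keeper): all of {H, O} already in; N (Keeper): all of {J, K, O} already in.
A4 = all vertices. Fixed point.
N enters the attractor at level 4, so Runner can force the target in 4 moves from there.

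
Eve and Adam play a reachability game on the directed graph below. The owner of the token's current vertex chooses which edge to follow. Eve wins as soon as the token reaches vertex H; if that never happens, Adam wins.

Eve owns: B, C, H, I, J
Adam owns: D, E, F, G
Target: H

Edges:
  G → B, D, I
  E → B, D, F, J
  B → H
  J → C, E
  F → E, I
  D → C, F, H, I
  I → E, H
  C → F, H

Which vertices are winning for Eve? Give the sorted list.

A0 = {H}
A1: add {B, C, I} — B (Eve) has B→H; C (Eve) has C→H; I (Eve) has I→H.
A2: add {J} — J (Eve) has J→C.
A3 = A2; e.g. D (Adam) can still go to F. Fixed point.
Eve's winning region = {B, C, H, I, J}.

B, C, H, I, J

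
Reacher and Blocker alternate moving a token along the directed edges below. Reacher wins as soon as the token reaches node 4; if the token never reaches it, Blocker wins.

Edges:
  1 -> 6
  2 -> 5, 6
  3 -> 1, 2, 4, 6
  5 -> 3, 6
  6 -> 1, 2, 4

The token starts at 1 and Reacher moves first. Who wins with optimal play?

Blocker

Track states (vertex, player-to-move).
A0 = {(4,Reacher), (4,Blocker)}
A1: add {(3,Reacher), (6,Reacher)}.
A2: add {(1,Blocker), (5,Blocker)}.
A3: add {(2,Reacher)}.
A4 = A3; e.g. (1,Reacher) stays out. (1,Reacher) never enters ⇒ Blocker avoids the target.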